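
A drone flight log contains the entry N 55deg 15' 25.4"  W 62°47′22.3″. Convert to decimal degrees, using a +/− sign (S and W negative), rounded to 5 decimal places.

55.25706, -62.78953

φ: 15′ + 25.4″ = 15.42333′; 55 + 15.42333/60 = 55.257056
N ⇒ keep positive
λ: 62 + 47/60 + 22.3/3600 = 62.789528
W → negative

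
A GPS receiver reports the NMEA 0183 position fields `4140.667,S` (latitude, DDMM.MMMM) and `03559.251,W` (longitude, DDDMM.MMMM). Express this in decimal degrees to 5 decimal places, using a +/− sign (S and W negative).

-41.67778, -35.98752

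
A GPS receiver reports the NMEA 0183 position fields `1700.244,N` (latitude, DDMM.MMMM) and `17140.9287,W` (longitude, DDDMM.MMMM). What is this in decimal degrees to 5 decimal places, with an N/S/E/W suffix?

17.00407° N, 171.68215° W

Lat: degrees = first 2 digits = 17, minutes = 0.244; 17 + 0.244/60 = 17.004067
λ: degrees = first 3 digits = 171, minutes = 40.9287; 171 + 40.9287/60 = 171.682145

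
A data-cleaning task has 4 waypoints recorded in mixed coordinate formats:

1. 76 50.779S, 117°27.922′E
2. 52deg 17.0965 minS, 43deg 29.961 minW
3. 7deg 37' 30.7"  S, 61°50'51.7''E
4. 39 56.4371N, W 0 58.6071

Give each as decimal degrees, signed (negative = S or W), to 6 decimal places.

Point 1:
  Lat: 76 + 50.779/60 = 76.8463167
  S ⇒ negate
  λ: 27.922′ = 0.465367°; total 117.4653667
  E ⇒ keep positive
Point 2:
  Lat: 52 + 17.0965/60 = 52.2849417
  S ⇒ negate
  Lon: 43 + 29.961/60 = 43.4993500
  W ⇒ negate
Point 3:
  φ: 7° + 37/60 + 30.7/3600 = 7 + 0.616667 + 0.008528 = 7.6251944
  S → negative
  Lon: 50′ + 51.7″ = 50.86167′; 61 + 50.86167/60 = 61.8476944
  E ⇒ keep positive
Point 4:
  φ: 39 + 56.4371/60 = 39.9406183
  N → positive
  Longitude: 0 + 58.6071/60 = 0.9767850
  hemisphere W, so the sign is −

1. -76.846317, 117.465367
2. -52.284942, -43.499350
3. -7.625194, 61.847694
4. 39.940618, -0.976785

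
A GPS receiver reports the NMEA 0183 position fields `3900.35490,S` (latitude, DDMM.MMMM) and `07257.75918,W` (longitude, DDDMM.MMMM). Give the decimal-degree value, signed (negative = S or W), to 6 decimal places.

φ: split at 2 digits → 39° and 0.3549′; 39 + 0.3549/60 = 39.0059150
S → negative
Longitude: split at 3 digits → 072° and 57.75918′; 72 + 57.75918/60 = 72.9626530
W ⇒ negate

-39.005915, -72.962653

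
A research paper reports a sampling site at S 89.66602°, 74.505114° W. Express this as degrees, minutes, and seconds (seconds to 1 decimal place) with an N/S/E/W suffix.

89°39′57.7″ S, 74°30′18.4″ W

Latitude: whole degrees 89; 39.96120′ → 39′ and 57.672″
λ: whole degrees 74; 30.30684′ → 30′ and 18.410″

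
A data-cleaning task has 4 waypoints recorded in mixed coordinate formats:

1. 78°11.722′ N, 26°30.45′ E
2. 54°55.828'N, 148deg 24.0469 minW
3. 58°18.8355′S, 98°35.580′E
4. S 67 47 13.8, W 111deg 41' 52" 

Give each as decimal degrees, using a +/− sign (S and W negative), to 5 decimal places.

1. 78.19537, 26.50750
2. 54.93047, -148.40078
3. -58.31393, 98.59300
4. -67.78717, -111.69778

Point 1:
  φ: 78 + 11.722/60 = 78.195367
  N → positive
  λ: 30.45′ = 0.507500°; total 26.507500
  E → positive
Point 2:
  Latitude: 54 + 55.828/60 = 54.930467
  N ⇒ keep positive
  Lon: 24.0469′ = 0.400782°; total 148.400782
  hemisphere W, so the sign is −
Point 3:
  Latitude: 18.8355′ = 0.313925°; total 58.313925
  hemisphere S, so the sign is −
  Lon: 98 + 35.58/60 = 98.593000
  E → positive
Point 4:
  Latitude: 67° + 47/60 + 13.8/3600 = 67 + 0.783333 + 0.003833 = 67.787167
  S ⇒ negate
  λ: 111° + 41/60 + 52/3600 = 111 + 0.683333 + 0.014444 = 111.697778
  W ⇒ negate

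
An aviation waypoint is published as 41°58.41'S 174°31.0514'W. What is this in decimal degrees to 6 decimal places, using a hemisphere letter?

41.973500° S, 174.517523° W

Latitude: 58.41′ = 0.973500°; total 41.9735000
λ: 31.0514′ = 0.517523°; total 174.5175233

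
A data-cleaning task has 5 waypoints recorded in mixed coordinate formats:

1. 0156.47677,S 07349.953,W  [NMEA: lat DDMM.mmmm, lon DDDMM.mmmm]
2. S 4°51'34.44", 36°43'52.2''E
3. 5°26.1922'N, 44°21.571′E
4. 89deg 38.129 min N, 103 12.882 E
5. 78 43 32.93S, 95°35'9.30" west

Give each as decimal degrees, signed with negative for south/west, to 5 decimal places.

Point 1:
  φ: split at 2 digits → 01° and 56.47677′; 1 + 56.47677/60 = 1.941280
  S ⇒ negate
  Longitude: split at 3 digits → 073° and 49.953′; 73 + 49.953/60 = 73.832550
  W → negative
Point 2:
  Lat: 4° + 51/60 + 34.44/3600 = 4 + 0.850000 + 0.009567 = 4.859567
  S ⇒ negate
  Lon: 36 + 43/60 + 52.2/3600 = 36.731167
  E → positive
Point 3:
  Latitude: 5 + 26.1922/60 = 5.436537
  N → positive
  Longitude: 44 + 21.571/60 = 44.359517
  E → positive
Point 4:
  Lat: 38.129′ = 0.635483°; total 89.635483
  N → positive
  Longitude: 103 + 12.882/60 = 103.214700
  E → positive
Point 5:
  Lat: 78 + 43/60 + 32.93/3600 = 78.725814
  S → negative
  Lon: 35′ + 9.3″ = 35.15500′; 95 + 35.15500/60 = 95.585917
  W → negative

1. -1.94128, -73.83255
2. -4.85957, 36.73117
3. 5.43654, 44.35952
4. 89.63548, 103.21470
5. -78.72581, -95.58592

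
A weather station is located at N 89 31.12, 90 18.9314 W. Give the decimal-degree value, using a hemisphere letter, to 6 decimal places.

Lat: 31.12′ = 0.518667°; total 89.5186667
λ: 18.9314′ = 0.315523°; total 90.3155233

89.518667° N, 90.315523° W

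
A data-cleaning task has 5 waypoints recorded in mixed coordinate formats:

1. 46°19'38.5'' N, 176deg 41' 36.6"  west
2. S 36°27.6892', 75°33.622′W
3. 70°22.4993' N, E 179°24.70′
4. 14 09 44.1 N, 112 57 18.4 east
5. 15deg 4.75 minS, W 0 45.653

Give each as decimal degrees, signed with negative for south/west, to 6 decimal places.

1. 46.327361, -176.693500
2. -36.461487, -75.560367
3. 70.374988, 179.411667
4. 14.162250, 112.955111
5. -15.079167, -0.760883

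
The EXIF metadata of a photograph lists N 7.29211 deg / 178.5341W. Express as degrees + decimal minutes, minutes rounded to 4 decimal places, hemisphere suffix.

Lat: minutes = (7.292110 − 7) × 60 = 17.526600
λ: minutes = (178.534100 − 178) × 60 = 32.046000

7° 17.5266′ N, 178° 32.0460′ W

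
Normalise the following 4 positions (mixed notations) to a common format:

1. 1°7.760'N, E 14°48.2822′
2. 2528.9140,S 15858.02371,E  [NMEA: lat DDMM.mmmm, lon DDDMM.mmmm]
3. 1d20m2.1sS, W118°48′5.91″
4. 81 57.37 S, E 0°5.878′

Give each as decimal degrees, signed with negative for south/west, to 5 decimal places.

1. 1.12933, 14.80470
2. -25.48190, 158.96706
3. -1.33392, -118.80164
4. -81.95617, 0.09797

Point 1:
  Lat: 1 + 7.76/60 = 1.129333
  N → positive
  Lon: 48.2822′ = 0.804703°; total 14.804703
  E ⇒ keep positive
Point 2:
  φ: degrees = first 2 digits = 25, minutes = 28.914; 25 + 28.914/60 = 25.481900
  S ⇒ negate
  Lon: split at 3 digits → 158° and 58.02371′; 158 + 58.02371/60 = 158.967062
  E → positive
Point 3:
  φ: 1 + 20/60 + 2.1/3600 = 1.333917
  S ⇒ negate
  Lon: 118° + 48/60 + 5.91/3600 = 118 + 0.800000 + 0.001642 = 118.801642
  W → negative
Point 4:
  Latitude: 81 + 57.37/60 = 81.956167
  hemisphere S, so the sign is −
  λ: 0 + 5.878/60 = 0.097967
  E → positive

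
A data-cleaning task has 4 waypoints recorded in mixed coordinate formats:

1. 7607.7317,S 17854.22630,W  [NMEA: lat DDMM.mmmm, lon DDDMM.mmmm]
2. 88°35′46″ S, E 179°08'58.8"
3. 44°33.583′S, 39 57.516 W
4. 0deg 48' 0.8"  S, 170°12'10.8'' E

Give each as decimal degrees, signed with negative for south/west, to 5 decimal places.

1. -76.12886, -178.90377
2. -88.59611, 179.14967
3. -44.55972, -39.95860
4. -0.80022, 170.20300

Point 1:
  Latitude: degrees = first 2 digits = 76, minutes = 7.7317; 76 + 7.7317/60 = 76.128862
  S → negative
  Lon: split at 3 digits → 178° and 54.2263′; 178 + 54.2263/60 = 178.903772
  W → negative
Point 2:
  φ: 88 + 35/60 + 46/3600 = 88.596111
  S ⇒ negate
  λ: 179 + 8/60 + 58.8/3600 = 179.149667
  E → positive
Point 3:
  φ: 44 + 33.583/60 = 44.559717
  S → negative
  Lon: 57.516′ = 0.958600°; total 39.958600
  W ⇒ negate
Point 4:
  Latitude: 48′ + 0.8″ = 48.01333′; 0 + 48.01333/60 = 0.800222
  S ⇒ negate
  Longitude: 170° + 12/60 + 10.8/3600 = 170 + 0.200000 + 0.003000 = 170.203000
  E ⇒ keep positive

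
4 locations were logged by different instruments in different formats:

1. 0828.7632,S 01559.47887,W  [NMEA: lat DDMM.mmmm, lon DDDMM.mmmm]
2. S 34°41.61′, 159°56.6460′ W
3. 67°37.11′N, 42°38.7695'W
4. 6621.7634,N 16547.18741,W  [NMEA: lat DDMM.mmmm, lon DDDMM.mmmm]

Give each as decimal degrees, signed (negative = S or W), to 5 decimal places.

Point 1:
  Latitude: degrees = first 2 digits = 8, minutes = 28.7632; 8 + 28.7632/60 = 8.479387
  S ⇒ negate
  Lon: degrees = first 3 digits = 15, minutes = 59.47887; 15 + 59.47887/60 = 15.991315
  W → negative
Point 2:
  φ: 34 + 41.61/60 = 34.693500
  hemisphere S, so the sign is −
  Lon: 159 + 56.646/60 = 159.944100
  hemisphere W, so the sign is −
Point 3:
  φ: 67 + 37.11/60 = 67.618500
  N → positive
  Lon: 42 + 38.7695/60 = 42.646158
  W ⇒ negate
Point 4:
  φ: degrees = first 2 digits = 66, minutes = 21.7634; 66 + 21.7634/60 = 66.362723
  N → positive
  λ: split at 3 digits → 165° and 47.18741′; 165 + 47.18741/60 = 165.786457
  W ⇒ negate

1. -8.47939, -15.99131
2. -34.69350, -159.94410
3. 67.61850, -42.64616
4. 66.36272, -165.78646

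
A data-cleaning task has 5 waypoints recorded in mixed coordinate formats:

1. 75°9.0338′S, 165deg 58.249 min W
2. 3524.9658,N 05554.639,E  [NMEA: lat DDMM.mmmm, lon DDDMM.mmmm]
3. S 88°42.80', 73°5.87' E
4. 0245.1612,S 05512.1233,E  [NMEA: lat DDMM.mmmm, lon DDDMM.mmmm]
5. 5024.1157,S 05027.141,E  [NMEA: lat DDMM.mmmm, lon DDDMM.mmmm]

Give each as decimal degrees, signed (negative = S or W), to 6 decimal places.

Point 1:
  Latitude: 9.0338′ = 0.150563°; total 75.1505633
  S → negative
  λ: 165 + 58.249/60 = 165.9708167
  hemisphere W, so the sign is −
Point 2:
  Latitude: split at 2 digits → 35° and 24.9658′; 35 + 24.9658/60 = 35.4160967
  N ⇒ keep positive
  Lon: split at 3 digits → 055° and 54.639′; 55 + 54.639/60 = 55.9106500
  E → positive
Point 3:
  φ: 42.8′ = 0.713333°; total 88.7133333
  S → negative
  λ: 5.87′ = 0.097833°; total 73.0978333
  E ⇒ keep positive
Point 4:
  φ: split at 2 digits → 02° and 45.1612′; 2 + 45.1612/60 = 2.7526867
  S ⇒ negate
  λ: split at 3 digits → 055° and 12.1233′; 55 + 12.1233/60 = 55.2020550
  E → positive
Point 5:
  Lat: split at 2 digits → 50° and 24.1157′; 50 + 24.1157/60 = 50.4019283
  hemisphere S, so the sign is −
  λ: split at 3 digits → 050° and 27.141′; 50 + 27.141/60 = 50.4523500
  E ⇒ keep positive

1. -75.150563, -165.970817
2. 35.416097, 55.910650
3. -88.713333, 73.097833
4. -2.752687, 55.202055
5. -50.401928, 50.452350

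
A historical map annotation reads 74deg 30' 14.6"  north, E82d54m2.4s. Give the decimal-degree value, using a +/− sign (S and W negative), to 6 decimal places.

Latitude: 30′ + 14.6″ = 30.24333′; 74 + 30.24333/60 = 74.5040556
N ⇒ keep positive
λ: 82° + 54/60 + 2.4/3600 = 82 + 0.900000 + 0.000667 = 82.9006667
E ⇒ keep positive

74.504056, 82.900667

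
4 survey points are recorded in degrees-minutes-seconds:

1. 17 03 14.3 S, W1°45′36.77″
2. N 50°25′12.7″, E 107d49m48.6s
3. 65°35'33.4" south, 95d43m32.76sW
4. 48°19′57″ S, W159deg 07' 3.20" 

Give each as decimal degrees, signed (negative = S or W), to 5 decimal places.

Point 1:
  Latitude: 17° + 3/60 + 14.3/3600 = 17 + 0.050000 + 0.003972 = 17.053972
  S ⇒ negate
  Longitude: 45′ + 36.77″ = 45.61283′; 1 + 45.61283/60 = 1.760214
  W → negative
Point 2:
  Latitude: 50 + 25/60 + 12.7/3600 = 50.420194
  N → positive
  Longitude: 107 + 49/60 + 48.6/3600 = 107.830167
  E → positive
Point 3:
  Latitude: 35′ + 33.4″ = 35.55667′; 65 + 35.55667/60 = 65.592611
  S → negative
  λ: 95° + 43/60 + 32.76/3600 = 95 + 0.716667 + 0.009100 = 95.725767
  W → negative
Point 4:
  Latitude: 48 + 19/60 + 57/3600 = 48.332500
  S ⇒ negate
  λ: 159 + 7/60 + 3.2/3600 = 159.117556
  W ⇒ negate

1. -17.05397, -1.76021
2. 50.42019, 107.83017
3. -65.59261, -95.72577
4. -48.33250, -159.11756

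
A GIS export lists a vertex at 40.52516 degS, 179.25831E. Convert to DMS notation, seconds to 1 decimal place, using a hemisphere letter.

40°31′30.6″ S, 179°15′29.9″ E

Lat: whole degrees 40; 31.50960′ → 31′ and 30.576″
Lon: 0.258310° → 15.49860′; 0.49860 × 60 = 29.916″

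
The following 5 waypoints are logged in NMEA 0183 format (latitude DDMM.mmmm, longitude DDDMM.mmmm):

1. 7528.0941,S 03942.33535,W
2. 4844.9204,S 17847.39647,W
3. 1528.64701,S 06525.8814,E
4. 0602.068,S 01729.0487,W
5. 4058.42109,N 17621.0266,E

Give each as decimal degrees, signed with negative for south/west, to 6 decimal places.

1. -75.468235, -39.705589
2. -48.748673, -178.789941
3. -15.477450, 65.431357
4. -6.034467, -17.484145
5. 40.973685, 176.350443

Point 1:
  Latitude: split at 2 digits → 75° and 28.0941′; 75 + 28.0941/60 = 75.4682350
  S → negative
  Lon: split at 3 digits → 039° and 42.33535′; 39 + 42.33535/60 = 39.7055892
  W ⇒ negate
Point 2:
  Latitude: split at 2 digits → 48° and 44.9204′; 48 + 44.9204/60 = 48.7486733
  S ⇒ negate
  Longitude: split at 3 digits → 178° and 47.39647′; 178 + 47.39647/60 = 178.7899412
  W → negative
Point 3:
  Lat: degrees = first 2 digits = 15, minutes = 28.64701; 15 + 28.64701/60 = 15.4774502
  hemisphere S, so the sign is −
  λ: degrees = first 3 digits = 65, minutes = 25.8814; 65 + 25.8814/60 = 65.4313567
  E ⇒ keep positive
Point 4:
  φ: degrees = first 2 digits = 6, minutes = 2.068; 6 + 2.068/60 = 6.0344667
  S ⇒ negate
  Lon: split at 3 digits → 017° and 29.0487′; 17 + 29.0487/60 = 17.4841450
  W → negative
Point 5:
  Lat: split at 2 digits → 40° and 58.42109′; 40 + 58.42109/60 = 40.9736848
  N → positive
  Lon: degrees = first 3 digits = 176, minutes = 21.0266; 176 + 21.0266/60 = 176.3504433
  E → positive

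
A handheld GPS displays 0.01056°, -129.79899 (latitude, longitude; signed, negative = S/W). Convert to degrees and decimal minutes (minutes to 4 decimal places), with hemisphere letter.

0° 0.6336′ N, 129° 47.9394′ W

Lat: 0° + 0.010560 × 60 = 0° 0.633600′
Longitude is negative → W; |value| = 129.798990
λ: fractional part 0.798990 → 47.939400 minutes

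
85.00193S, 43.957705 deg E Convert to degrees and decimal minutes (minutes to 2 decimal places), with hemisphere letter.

Latitude: fractional part 0.001930 → 0.1158 minutes
Lon: 43° + 0.957705 × 60 = 43° 57.4623′

85° 0.12′ S, 43° 57.46′ E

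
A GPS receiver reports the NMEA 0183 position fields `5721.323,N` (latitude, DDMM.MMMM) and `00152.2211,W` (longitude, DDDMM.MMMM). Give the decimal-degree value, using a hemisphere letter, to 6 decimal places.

Latitude: split at 2 digits → 57° and 21.323′; 57 + 21.323/60 = 57.3553833
Lon: degrees = first 3 digits = 1, minutes = 52.2211; 1 + 52.2211/60 = 1.8703517

57.355383° N, 1.870352° W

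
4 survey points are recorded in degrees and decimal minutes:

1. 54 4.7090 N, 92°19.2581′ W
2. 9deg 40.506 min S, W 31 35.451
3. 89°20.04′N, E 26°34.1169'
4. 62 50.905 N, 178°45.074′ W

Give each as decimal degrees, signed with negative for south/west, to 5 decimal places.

1. 54.07848, -92.32097
2. -9.67510, -31.59085
3. 89.33400, 26.56862
4. 62.84842, -178.75123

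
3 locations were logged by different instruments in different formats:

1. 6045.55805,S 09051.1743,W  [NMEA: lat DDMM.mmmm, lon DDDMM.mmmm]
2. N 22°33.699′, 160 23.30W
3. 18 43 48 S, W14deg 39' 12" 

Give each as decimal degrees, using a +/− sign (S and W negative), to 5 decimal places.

Point 1:
  φ: degrees = first 2 digits = 60, minutes = 45.55805; 60 + 45.55805/60 = 60.759301
  hemisphere S, so the sign is −
  λ: degrees = first 3 digits = 90, minutes = 51.1743; 90 + 51.1743/60 = 90.852905
  hemisphere W, so the sign is −
Point 2:
  Latitude: 33.699′ = 0.561650°; total 22.561650
  N ⇒ keep positive
  Lon: 23.3′ = 0.388333°; total 160.388333
  W → negative
Point 3:
  φ: 18 + 43/60 + 48/3600 = 18.730000
  hemisphere S, so the sign is −
  Lon: 14° + 39/60 + 12/3600 = 14 + 0.650000 + 0.003333 = 14.653333
  W ⇒ negate

1. -60.75930, -90.85291
2. 22.56165, -160.38833
3. -18.73000, -14.65333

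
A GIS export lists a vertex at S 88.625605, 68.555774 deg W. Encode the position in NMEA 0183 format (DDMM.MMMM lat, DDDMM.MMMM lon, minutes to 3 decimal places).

8837.536,S / 06833.346,W

Latitude: minutes = (88.625605 − 88) × 60 = 37.53630
Lon: minutes = (68.555774 − 68) × 60 = 33.34644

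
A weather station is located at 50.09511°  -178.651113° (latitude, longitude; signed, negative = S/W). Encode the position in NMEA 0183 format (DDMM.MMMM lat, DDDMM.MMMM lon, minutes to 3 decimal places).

Lat: minutes = (50.095110 − 50) × 60 = 5.70660
Longitude is negative → W; |value| = 178.651113
λ: fractional part 0.651113 → 39.06678 minutes

5005.707,N / 17839.067,W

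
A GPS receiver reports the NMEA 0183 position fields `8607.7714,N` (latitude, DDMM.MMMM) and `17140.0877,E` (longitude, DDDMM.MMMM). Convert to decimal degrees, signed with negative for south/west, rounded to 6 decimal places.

Latitude: split at 2 digits → 86° and 7.7714′; 86 + 7.7714/60 = 86.1295233
N → positive
λ: split at 3 digits → 171° and 40.0877′; 171 + 40.0877/60 = 171.6681283
E ⇒ keep positive

86.129523, 171.668128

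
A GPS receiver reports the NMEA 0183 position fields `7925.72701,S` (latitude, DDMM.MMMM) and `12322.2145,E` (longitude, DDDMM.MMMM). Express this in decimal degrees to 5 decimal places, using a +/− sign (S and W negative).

-79.42878, 123.37024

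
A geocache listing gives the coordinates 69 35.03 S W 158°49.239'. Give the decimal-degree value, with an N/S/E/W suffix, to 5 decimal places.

φ: 69 + 35.03/60 = 69.583833
λ: 49.239′ = 0.820650°; total 158.820650

69.58383° S, 158.82065° W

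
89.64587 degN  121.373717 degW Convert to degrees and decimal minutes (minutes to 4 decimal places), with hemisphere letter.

89° 38.7522′ N, 121° 22.4230′ W

Lat: 89° + 0.645870 × 60 = 89° 38.752200′
λ: fractional part 0.373717 → 22.423020 minutes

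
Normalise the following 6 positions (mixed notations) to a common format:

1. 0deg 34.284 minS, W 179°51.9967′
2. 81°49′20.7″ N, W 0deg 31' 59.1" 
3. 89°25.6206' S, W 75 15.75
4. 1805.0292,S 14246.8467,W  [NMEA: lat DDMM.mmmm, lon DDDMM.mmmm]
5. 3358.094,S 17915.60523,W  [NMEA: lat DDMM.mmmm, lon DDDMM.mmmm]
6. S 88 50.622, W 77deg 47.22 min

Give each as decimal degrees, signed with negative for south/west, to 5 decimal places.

1. -0.57140, -179.86661
2. 81.82242, -0.53308
3. -89.42701, -75.26250
4. -18.08382, -142.78078
5. -33.96823, -179.26009
6. -88.84370, -77.78700

Point 1:
  φ: 34.284′ = 0.571400°; total 0.571400
  S ⇒ negate
  λ: 51.9967′ = 0.866612°; total 179.866612
  W ⇒ negate
Point 2:
  Lat: 81° + 49/60 + 20.7/3600 = 81 + 0.816667 + 0.005750 = 81.822417
  N ⇒ keep positive
  λ: 0 + 31/60 + 59.1/3600 = 0.533083
  hemisphere W, so the sign is −
Point 3:
  Latitude: 25.6206′ = 0.427010°; total 89.427010
  hemisphere S, so the sign is −
  Lon: 15.75′ = 0.262500°; total 75.262500
  W → negative
Point 4:
  Latitude: split at 2 digits → 18° and 5.0292′; 18 + 5.0292/60 = 18.083820
  hemisphere S, so the sign is −
  λ: split at 3 digits → 142° and 46.8467′; 142 + 46.8467/60 = 142.780778
  W → negative
Point 5:
  φ: split at 2 digits → 33° and 58.094′; 33 + 58.094/60 = 33.968233
  S ⇒ negate
  Lon: split at 3 digits → 179° and 15.60523′; 179 + 15.60523/60 = 179.260087
  W → negative
Point 6:
  φ: 88 + 50.622/60 = 88.843700
  S ⇒ negate
  Longitude: 47.22′ = 0.787000°; total 77.787000
  W ⇒ negate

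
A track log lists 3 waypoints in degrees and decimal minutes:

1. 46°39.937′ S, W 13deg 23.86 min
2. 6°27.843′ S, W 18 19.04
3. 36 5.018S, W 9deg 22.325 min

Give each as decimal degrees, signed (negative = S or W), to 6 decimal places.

1. -46.665617, -13.397667
2. -6.464050, -18.317333
3. -36.083633, -9.372083

Point 1:
  φ: 46 + 39.937/60 = 46.6656167
  hemisphere S, so the sign is −
  λ: 23.86′ = 0.397667°; total 13.3976667
  W ⇒ negate
Point 2:
  Latitude: 6 + 27.843/60 = 6.4640500
  hemisphere S, so the sign is −
  Longitude: 18 + 19.04/60 = 18.3173333
  W ⇒ negate
Point 3:
  Lat: 36 + 5.018/60 = 36.0836333
  S → negative
  λ: 22.325′ = 0.372083°; total 9.3720833
  W → negative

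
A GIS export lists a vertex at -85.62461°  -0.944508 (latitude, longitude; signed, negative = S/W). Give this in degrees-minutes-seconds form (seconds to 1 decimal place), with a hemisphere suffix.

85°37′28.6″ S, 0°56′40.2″ W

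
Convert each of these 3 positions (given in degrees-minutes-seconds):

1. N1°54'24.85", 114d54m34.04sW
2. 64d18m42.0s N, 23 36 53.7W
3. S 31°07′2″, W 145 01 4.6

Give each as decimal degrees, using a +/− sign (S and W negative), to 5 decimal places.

1. 1.90690, -114.90946
2. 64.31167, -23.61492
3. -31.11722, -145.01794

Point 1:
  Latitude: 1° + 54/60 + 24.85/3600 = 1 + 0.900000 + 0.006903 = 1.906903
  N → positive
  λ: 114° + 54/60 + 34.04/3600 = 114 + 0.900000 + 0.009456 = 114.909456
  W ⇒ negate
Point 2:
  φ: 64° + 18/60 + 42/3600 = 64 + 0.300000 + 0.011667 = 64.311667
  N ⇒ keep positive
  Lon: 23° + 36/60 + 53.7/3600 = 23 + 0.600000 + 0.014917 = 23.614917
  W → negative
Point 3:
  φ: 31 + 7/60 + 2/3600 = 31.117222
  S ⇒ negate
  Lon: 145° + 1/60 + 4.6/3600 = 145 + 0.016667 + 0.001278 = 145.017944
  W ⇒ negate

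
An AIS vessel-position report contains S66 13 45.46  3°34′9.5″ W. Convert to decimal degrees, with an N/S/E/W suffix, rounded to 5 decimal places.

66.22929° S, 3.56931° W

Lat: 13′ + 45.46″ = 13.75767′; 66 + 13.75767/60 = 66.229294
λ: 3 + 34/60 + 9.5/3600 = 3.569306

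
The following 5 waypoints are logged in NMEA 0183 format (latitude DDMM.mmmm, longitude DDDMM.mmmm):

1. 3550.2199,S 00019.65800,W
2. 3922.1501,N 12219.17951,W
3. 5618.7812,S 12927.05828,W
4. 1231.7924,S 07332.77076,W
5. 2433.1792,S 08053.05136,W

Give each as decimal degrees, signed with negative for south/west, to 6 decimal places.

Point 1:
  Lat: split at 2 digits → 35° and 50.2199′; 35 + 50.2199/60 = 35.8369983
  S ⇒ negate
  λ: degrees = first 3 digits = 0, minutes = 19.658; 0 + 19.658/60 = 0.3276333
  hemisphere W, so the sign is −
Point 2:
  φ: split at 2 digits → 39° and 22.1501′; 39 + 22.1501/60 = 39.3691683
  N → positive
  Longitude: split at 3 digits → 122° and 19.17951′; 122 + 19.17951/60 = 122.3196585
  W ⇒ negate
Point 3:
  φ: degrees = first 2 digits = 56, minutes = 18.7812; 56 + 18.7812/60 = 56.3130200
  hemisphere S, so the sign is −
  Lon: split at 3 digits → 129° and 27.05828′; 129 + 27.05828/60 = 129.4509713
  W → negative
Point 4:
  φ: degrees = first 2 digits = 12, minutes = 31.7924; 12 + 31.7924/60 = 12.5298733
  S ⇒ negate
  Lon: degrees = first 3 digits = 73, minutes = 32.77076; 73 + 32.77076/60 = 73.5461793
  W ⇒ negate
Point 5:
  φ: degrees = first 2 digits = 24, minutes = 33.1792; 24 + 33.1792/60 = 24.5529867
  S ⇒ negate
  Longitude: degrees = first 3 digits = 80, minutes = 53.05136; 80 + 53.05136/60 = 80.8841893
  W ⇒ negate

1. -35.836998, -0.327633
2. 39.369168, -122.319659
3. -56.313020, -129.450971
4. -12.529873, -73.546179
5. -24.552987, -80.884189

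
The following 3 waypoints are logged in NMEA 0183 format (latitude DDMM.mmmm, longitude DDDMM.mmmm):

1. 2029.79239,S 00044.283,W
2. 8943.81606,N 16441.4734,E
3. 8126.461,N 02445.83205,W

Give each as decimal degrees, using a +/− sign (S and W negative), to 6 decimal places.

1. -20.496540, -0.738050
2. 89.730268, 164.691223
3. 81.441017, -24.763868

Point 1:
  φ: split at 2 digits → 20° and 29.79239′; 20 + 29.79239/60 = 20.4965398
  S → negative
  Longitude: degrees = first 3 digits = 0, minutes = 44.283; 0 + 44.283/60 = 0.7380500
  hemisphere W, so the sign is −
Point 2:
  φ: split at 2 digits → 89° and 43.81606′; 89 + 43.81606/60 = 89.7302677
  N → positive
  Longitude: degrees = first 3 digits = 164, minutes = 41.4734; 164 + 41.4734/60 = 164.6912233
  E → positive
Point 3:
  φ: degrees = first 2 digits = 81, minutes = 26.461; 81 + 26.461/60 = 81.4410167
  N ⇒ keep positive
  Lon: split at 3 digits → 024° and 45.83205′; 24 + 45.83205/60 = 24.7638675
  W → negative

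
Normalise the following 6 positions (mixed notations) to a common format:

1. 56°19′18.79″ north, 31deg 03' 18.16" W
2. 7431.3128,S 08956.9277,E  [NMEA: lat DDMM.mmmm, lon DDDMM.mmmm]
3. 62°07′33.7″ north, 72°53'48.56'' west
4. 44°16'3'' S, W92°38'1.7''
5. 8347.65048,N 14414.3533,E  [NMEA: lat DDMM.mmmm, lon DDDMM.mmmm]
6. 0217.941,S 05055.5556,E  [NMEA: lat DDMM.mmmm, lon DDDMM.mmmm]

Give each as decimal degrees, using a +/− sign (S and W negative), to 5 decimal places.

1. 56.32189, -31.05504
2. -74.52188, 89.94880
3. 62.12603, -72.89682
4. -44.26750, -92.63381
5. 83.79417, 144.23922
6. -2.29902, 50.92593

Point 1:
  Lat: 19′ + 18.79″ = 19.31317′; 56 + 19.31317/60 = 56.321886
  N → positive
  Longitude: 31° + 3/60 + 18.16/3600 = 31 + 0.050000 + 0.005044 = 31.055044
  W ⇒ negate
Point 2:
  φ: split at 2 digits → 74° and 31.3128′; 74 + 31.3128/60 = 74.521880
  S ⇒ negate
  Lon: degrees = first 3 digits = 89, minutes = 56.9277; 89 + 56.9277/60 = 89.948795
  E → positive
Point 3:
  φ: 7′ + 33.7″ = 7.56167′; 62 + 7.56167/60 = 62.126028
  N ⇒ keep positive
  Longitude: 72 + 53/60 + 48.56/3600 = 72.896822
  W ⇒ negate
Point 4:
  Latitude: 16′ + 3″ = 16.05000′; 44 + 16.05000/60 = 44.267500
  S → negative
  Longitude: 38′ + 1.7″ = 38.02833′; 92 + 38.02833/60 = 92.633806
  W ⇒ negate
Point 5:
  Latitude: degrees = first 2 digits = 83, minutes = 47.65048; 83 + 47.65048/60 = 83.794175
  N ⇒ keep positive
  Longitude: split at 3 digits → 144° and 14.3533′; 144 + 14.3533/60 = 144.239222
  E ⇒ keep positive
Point 6:
  φ: degrees = first 2 digits = 2, minutes = 17.941; 2 + 17.941/60 = 2.299017
  S → negative
  λ: split at 3 digits → 050° and 55.5556′; 50 + 55.5556/60 = 50.925927
  E → positive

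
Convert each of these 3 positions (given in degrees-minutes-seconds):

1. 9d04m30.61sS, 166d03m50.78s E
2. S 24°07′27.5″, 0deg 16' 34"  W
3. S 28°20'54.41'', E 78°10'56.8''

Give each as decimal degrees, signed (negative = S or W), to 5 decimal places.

1. -9.07517, 166.06411
2. -24.12431, -0.27611
3. -28.34845, 78.18244

Point 1:
  φ: 9° + 4/60 + 30.61/3600 = 9 + 0.066667 + 0.008503 = 9.075169
  hemisphere S, so the sign is −
  Longitude: 3′ + 50.78″ = 3.84633′; 166 + 3.84633/60 = 166.064106
  E → positive
Point 2:
  φ: 7′ + 27.5″ = 7.45833′; 24 + 7.45833/60 = 24.124306
  hemisphere S, so the sign is −
  λ: 0° + 16/60 + 34/3600 = 0 + 0.266667 + 0.009444 = 0.276111
  W ⇒ negate
Point 3:
  Latitude: 28 + 20/60 + 54.41/3600 = 28.348447
  S ⇒ negate
  Longitude: 78 + 10/60 + 56.8/3600 = 78.182444
  E ⇒ keep positive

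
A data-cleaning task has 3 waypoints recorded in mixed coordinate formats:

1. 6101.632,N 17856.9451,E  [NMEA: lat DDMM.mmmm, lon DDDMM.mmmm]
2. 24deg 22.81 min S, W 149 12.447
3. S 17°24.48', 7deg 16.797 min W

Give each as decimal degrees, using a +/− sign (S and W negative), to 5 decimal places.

1. 61.02720, 178.94909
2. -24.38017, -149.20745
3. -17.40800, -7.27995

Point 1:
  φ: degrees = first 2 digits = 61, minutes = 1.632; 61 + 1.632/60 = 61.027200
  N ⇒ keep positive
  Lon: degrees = first 3 digits = 178, minutes = 56.9451; 178 + 56.9451/60 = 178.949085
  E ⇒ keep positive
Point 2:
  Lat: 22.81′ = 0.380167°; total 24.380167
  hemisphere S, so the sign is −
  λ: 12.447′ = 0.207450°; total 149.207450
  hemisphere W, so the sign is −
Point 3:
  Latitude: 17 + 24.48/60 = 17.408000
  hemisphere S, so the sign is −
  Lon: 16.797′ = 0.279950°; total 7.279950
  W ⇒ negate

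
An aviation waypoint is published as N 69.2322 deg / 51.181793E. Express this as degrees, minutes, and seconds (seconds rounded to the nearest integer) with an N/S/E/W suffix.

69°13′56″ N, 51°10′54″ E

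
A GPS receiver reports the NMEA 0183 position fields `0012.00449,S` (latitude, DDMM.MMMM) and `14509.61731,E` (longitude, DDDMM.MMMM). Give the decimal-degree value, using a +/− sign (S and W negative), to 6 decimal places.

φ: degrees = first 2 digits = 0, minutes = 12.00449; 0 + 12.00449/60 = 0.2000748
S ⇒ negate
λ: degrees = first 3 digits = 145, minutes = 9.61731; 145 + 9.61731/60 = 145.1602885
E → positive

-0.200075, 145.160289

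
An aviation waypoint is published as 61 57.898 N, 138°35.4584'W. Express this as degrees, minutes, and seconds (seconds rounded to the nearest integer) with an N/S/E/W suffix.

φ: fractional minutes 0.89800 × 60 = 53.88″
Lon: 35.45840′ → 35′ and 0.45840 × 60 = 27.50″

61°57′54″ N, 138°35′28″ W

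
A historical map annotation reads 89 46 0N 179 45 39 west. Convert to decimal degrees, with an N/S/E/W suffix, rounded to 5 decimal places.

89.76667° N, 179.76083° W

φ: 89 + 46/60 + 0/3600 = 89.766667
λ: 179 + 45/60 + 39/3600 = 179.760833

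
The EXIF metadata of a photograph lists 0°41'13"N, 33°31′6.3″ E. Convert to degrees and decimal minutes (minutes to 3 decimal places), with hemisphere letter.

0° 41.217′ N, 33° 31.105′ E

Lat: 41 + 13/60 = 41.21667′
λ: seconds/60 = 0.10500; minutes = 31 + 0.10500 = 31.10500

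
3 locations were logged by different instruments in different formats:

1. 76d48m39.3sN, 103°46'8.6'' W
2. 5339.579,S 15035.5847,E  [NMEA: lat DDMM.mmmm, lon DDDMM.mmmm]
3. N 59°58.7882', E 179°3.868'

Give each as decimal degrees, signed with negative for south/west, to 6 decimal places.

1. 76.810917, -103.769056
2. -53.659650, 150.593078
3. 59.979803, 179.064467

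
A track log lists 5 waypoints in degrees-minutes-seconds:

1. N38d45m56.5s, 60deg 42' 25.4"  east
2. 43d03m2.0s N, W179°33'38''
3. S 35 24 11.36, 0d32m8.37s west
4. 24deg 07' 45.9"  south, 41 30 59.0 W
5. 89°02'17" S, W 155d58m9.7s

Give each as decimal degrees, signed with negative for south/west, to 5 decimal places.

Point 1:
  φ: 38° + 45/60 + 56.5/3600 = 38 + 0.750000 + 0.015694 = 38.765694
  N → positive
  Longitude: 60° + 42/60 + 25.4/3600 = 60 + 0.700000 + 0.007056 = 60.707056
  E ⇒ keep positive
Point 2:
  φ: 43° + 3/60 + 2/3600 = 43 + 0.050000 + 0.000556 = 43.050556
  N ⇒ keep positive
  Lon: 179 + 33/60 + 38/3600 = 179.560556
  hemisphere W, so the sign is −
Point 3:
  Lat: 35 + 24/60 + 11.36/3600 = 35.403156
  S ⇒ negate
  Longitude: 32′ + 8.37″ = 32.13950′; 0 + 32.13950/60 = 0.535658
  hemisphere W, so the sign is −
Point 4:
  φ: 7′ + 45.9″ = 7.76500′; 24 + 7.76500/60 = 24.129417
  S ⇒ negate
  Lon: 41° + 30/60 + 59/3600 = 41 + 0.500000 + 0.016389 = 41.516389
  hemisphere W, so the sign is −
Point 5:
  φ: 89° + 2/60 + 17/3600 = 89 + 0.033333 + 0.004722 = 89.038056
  S → negative
  Longitude: 155 + 58/60 + 9.7/3600 = 155.969361
  W ⇒ negate

1. 38.76569, 60.70706
2. 43.05056, -179.56056
3. -35.40316, -0.53566
4. -24.12942, -41.51639
5. -89.03806, -155.96936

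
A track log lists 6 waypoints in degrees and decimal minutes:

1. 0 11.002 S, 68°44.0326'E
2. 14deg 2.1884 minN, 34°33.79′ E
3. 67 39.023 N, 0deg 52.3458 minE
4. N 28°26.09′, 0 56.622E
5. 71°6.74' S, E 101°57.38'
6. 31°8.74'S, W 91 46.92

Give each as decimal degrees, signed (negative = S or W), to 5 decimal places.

Point 1:
  φ: 0 + 11.002/60 = 0.183367
  S → negative
  λ: 44.0326′ = 0.733877°; total 68.733877
  E ⇒ keep positive
Point 2:
  φ: 2.1884′ = 0.036473°; total 14.036473
  N → positive
  λ: 33.79′ = 0.563167°; total 34.563167
  E → positive
Point 3:
  Latitude: 67 + 39.023/60 = 67.650383
  N ⇒ keep positive
  Lon: 52.3458′ = 0.872430°; total 0.872430
  E → positive
Point 4:
  Lat: 26.09′ = 0.434833°; total 28.434833
  N → positive
  Longitude: 0 + 56.622/60 = 0.943700
  E ⇒ keep positive
Point 5:
  Lat: 6.74′ = 0.112333°; total 71.112333
  S ⇒ negate
  Lon: 57.38′ = 0.956333°; total 101.956333
  E ⇒ keep positive
Point 6:
  Lat: 8.74′ = 0.145667°; total 31.145667
  S → negative
  Longitude: 91 + 46.92/60 = 91.782000
  hemisphere W, so the sign is −

1. -0.18337, 68.73388
2. 14.03647, 34.56317
3. 67.65038, 0.87243
4. 28.43483, 0.94370
5. -71.11233, 101.95633
6. -31.14567, -91.78200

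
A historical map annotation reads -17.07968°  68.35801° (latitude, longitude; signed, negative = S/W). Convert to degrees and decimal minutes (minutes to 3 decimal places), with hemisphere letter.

17° 4.781′ S, 68° 21.481′ E

Latitude is negative → S; |value| = 17.079680
Lat: minutes = (17.079680 − 17) × 60 = 4.78080
λ: minutes = (68.358010 − 68) × 60 = 21.48060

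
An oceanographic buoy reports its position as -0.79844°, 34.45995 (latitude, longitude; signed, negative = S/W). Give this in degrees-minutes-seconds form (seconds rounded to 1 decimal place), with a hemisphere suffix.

0°47′54.4″ S, 34°27′35.8″ E

Latitude is negative → S; |value| = 0.798440
Latitude: 0.798440° → 47.90640′; 0.90640 × 60 = 54.384″
Lon: 0.459950 × 60 = 27.59700′ → 27′, remainder × 60 = 35.820″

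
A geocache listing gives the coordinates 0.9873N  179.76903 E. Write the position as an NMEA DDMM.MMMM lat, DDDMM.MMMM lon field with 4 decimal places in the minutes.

Lat: fractional part 0.987300 → 59.238000 minutes
λ: 179° + 0.769030 × 60 = 179° 46.141800′

0059.2380,N / 17946.1418,E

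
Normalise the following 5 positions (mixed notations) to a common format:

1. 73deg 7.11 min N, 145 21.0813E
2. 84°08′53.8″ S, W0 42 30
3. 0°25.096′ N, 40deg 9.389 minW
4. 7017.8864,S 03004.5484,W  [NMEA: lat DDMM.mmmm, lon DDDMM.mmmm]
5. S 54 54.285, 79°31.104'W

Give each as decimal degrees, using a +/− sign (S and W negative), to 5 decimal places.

1. 73.11850, 145.35136
2. -84.14828, -0.70833
3. 0.41827, -40.15648
4. -70.29811, -30.07581
5. -54.90475, -79.51840

Point 1:
  Lat: 7.11′ = 0.118500°; total 73.118500
  N → positive
  Longitude: 21.0813′ = 0.351355°; total 145.351355
  E ⇒ keep positive
Point 2:
  φ: 8′ + 53.8″ = 8.89667′; 84 + 8.89667/60 = 84.148278
  S → negative
  Longitude: 0° + 42/60 + 30/3600 = 0 + 0.700000 + 0.008333 = 0.708333
  hemisphere W, so the sign is −
Point 3:
  Latitude: 0 + 25.096/60 = 0.418267
  N → positive
  λ: 40 + 9.389/60 = 40.156483
  W ⇒ negate
Point 4:
  Lat: degrees = first 2 digits = 70, minutes = 17.8864; 70 + 17.8864/60 = 70.298107
  S → negative
  Lon: degrees = first 3 digits = 30, minutes = 4.5484; 30 + 4.5484/60 = 30.075807
  hemisphere W, so the sign is −
Point 5:
  Lat: 54.285′ = 0.904750°; total 54.904750
  S → negative
  Lon: 79 + 31.104/60 = 79.518400
  W → negative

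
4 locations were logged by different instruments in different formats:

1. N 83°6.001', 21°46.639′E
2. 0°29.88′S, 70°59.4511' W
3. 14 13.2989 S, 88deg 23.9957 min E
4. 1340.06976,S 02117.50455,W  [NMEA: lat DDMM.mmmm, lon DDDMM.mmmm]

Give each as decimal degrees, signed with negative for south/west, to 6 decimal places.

Point 1:
  Latitude: 83 + 6.001/60 = 83.1000167
  N ⇒ keep positive
  Longitude: 21 + 46.639/60 = 21.7773167
  E → positive
Point 2:
  φ: 29.88′ = 0.498000°; total 0.4980000
  hemisphere S, so the sign is −
  Longitude: 59.4511′ = 0.990852°; total 70.9908517
  W ⇒ negate
Point 3:
  Lat: 13.2989′ = 0.221648°; total 14.2216483
  hemisphere S, so the sign is −
  Longitude: 23.9957′ = 0.399928°; total 88.3999283
  E ⇒ keep positive
Point 4:
  Lat: split at 2 digits → 13° and 40.06976′; 13 + 40.06976/60 = 13.6678293
  S ⇒ negate
  Longitude: degrees = first 3 digits = 21, minutes = 17.50455; 21 + 17.50455/60 = 21.2917425
  hemisphere W, so the sign is −

1. 83.100017, 21.777317
2. -0.498000, -70.990852
3. -14.221648, 88.399928
4. -13.667829, -21.291743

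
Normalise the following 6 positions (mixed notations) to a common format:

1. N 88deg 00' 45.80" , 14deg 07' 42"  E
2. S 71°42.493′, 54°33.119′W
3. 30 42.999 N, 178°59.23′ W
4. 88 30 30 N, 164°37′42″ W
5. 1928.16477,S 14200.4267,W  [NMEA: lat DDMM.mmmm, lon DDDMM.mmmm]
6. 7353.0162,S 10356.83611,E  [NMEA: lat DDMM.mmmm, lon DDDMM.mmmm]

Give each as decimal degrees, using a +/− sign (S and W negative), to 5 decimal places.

Point 1:
  Lat: 0′ + 45.8″ = 0.76333′; 88 + 0.76333/60 = 88.012722
  N → positive
  Lon: 14° + 7/60 + 42/3600 = 14 + 0.116667 + 0.011667 = 14.128333
  E ⇒ keep positive
Point 2:
  Lat: 42.493′ = 0.708217°; total 71.708217
  S ⇒ negate
  Longitude: 54 + 33.119/60 = 54.551983
  hemisphere W, so the sign is −
Point 3:
  Latitude: 30 + 42.999/60 = 30.716650
  N ⇒ keep positive
  λ: 178 + 59.23/60 = 178.987167
  W ⇒ negate
Point 4:
  Latitude: 88° + 30/60 + 30/3600 = 88 + 0.500000 + 0.008333 = 88.508333
  N ⇒ keep positive
  Longitude: 164° + 37/60 + 42/3600 = 164 + 0.616667 + 0.011667 = 164.628333
  W → negative
Point 5:
  φ: split at 2 digits → 19° and 28.16477′; 19 + 28.16477/60 = 19.469413
  S ⇒ negate
  λ: split at 3 digits → 142° and 0.4267′; 142 + 0.4267/60 = 142.007112
  hemisphere W, so the sign is −
Point 6:
  φ: split at 2 digits → 73° and 53.0162′; 73 + 53.0162/60 = 73.883603
  S ⇒ negate
  Longitude: degrees = first 3 digits = 103, minutes = 56.83611; 103 + 56.83611/60 = 103.947269
  E → positive

1. 88.01272, 14.12833
2. -71.70822, -54.55198
3. 30.71665, -178.98717
4. 88.50833, -164.62833
5. -19.46941, -142.00711
6. -73.88360, 103.94727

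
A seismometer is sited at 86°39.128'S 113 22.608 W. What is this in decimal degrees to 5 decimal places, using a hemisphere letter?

φ: 86 + 39.128/60 = 86.652133
Lon: 113 + 22.608/60 = 113.376800

86.65213° S, 113.37680° W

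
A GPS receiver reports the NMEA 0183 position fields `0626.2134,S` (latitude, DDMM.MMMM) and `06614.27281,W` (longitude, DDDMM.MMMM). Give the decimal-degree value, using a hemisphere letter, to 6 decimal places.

6.436890° S, 66.237880° W

Latitude: split at 2 digits → 06° and 26.2134′; 6 + 26.2134/60 = 6.4368900
λ: split at 3 digits → 066° and 14.27281′; 66 + 14.27281/60 = 66.2378802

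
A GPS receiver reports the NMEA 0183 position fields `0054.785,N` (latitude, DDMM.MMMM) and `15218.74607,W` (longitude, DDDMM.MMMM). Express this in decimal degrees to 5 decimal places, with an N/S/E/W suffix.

0.91308° N, 152.31243° W

φ: degrees = first 2 digits = 0, minutes = 54.785; 0 + 54.785/60 = 0.913083
Longitude: split at 3 digits → 152° and 18.74607′; 152 + 18.74607/60 = 152.312435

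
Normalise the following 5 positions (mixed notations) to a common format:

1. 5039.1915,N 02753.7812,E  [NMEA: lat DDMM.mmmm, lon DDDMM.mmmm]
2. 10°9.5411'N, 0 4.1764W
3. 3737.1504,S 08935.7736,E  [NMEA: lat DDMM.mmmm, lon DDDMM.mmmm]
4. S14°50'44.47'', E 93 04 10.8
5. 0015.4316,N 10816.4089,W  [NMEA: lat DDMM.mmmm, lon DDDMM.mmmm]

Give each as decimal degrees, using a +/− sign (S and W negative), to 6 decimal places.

Point 1:
  φ: split at 2 digits → 50° and 39.1915′; 50 + 39.1915/60 = 50.6531917
  N ⇒ keep positive
  λ: split at 3 digits → 027° and 53.7812′; 27 + 53.7812/60 = 27.8963533
  E → positive
Point 2:
  Lat: 9.5411′ = 0.159018°; total 10.1590183
  N → positive
  Lon: 0 + 4.1764/60 = 0.0696067
  W → negative
Point 3:
  φ: degrees = first 2 digits = 37, minutes = 37.1504; 37 + 37.1504/60 = 37.6191733
  S → negative
  Longitude: degrees = first 3 digits = 89, minutes = 35.7736; 89 + 35.7736/60 = 89.5962267
  E → positive
Point 4:
  φ: 50′ + 44.47″ = 50.74117′; 14 + 50.74117/60 = 14.8456861
  hemisphere S, so the sign is −
  Lon: 93° + 4/60 + 10.8/3600 = 93 + 0.066667 + 0.003000 = 93.0696667
  E → positive
Point 5:
  Latitude: degrees = first 2 digits = 0, minutes = 15.4316; 0 + 15.4316/60 = 0.2571933
  N → positive
  λ: split at 3 digits → 108° and 16.4089′; 108 + 16.4089/60 = 108.2734817
  W ⇒ negate

1. 50.653192, 27.896353
2. 10.159018, -0.069607
3. -37.619173, 89.596227
4. -14.845686, 93.069667
5. 0.257193, -108.273482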